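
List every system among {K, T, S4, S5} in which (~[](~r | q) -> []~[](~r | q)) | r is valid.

S4-tableau for the negation ~((~[](~r | q) -> []~[](~r | q)) | r):
1. ~((~[](~r | q) -> []~[](~r | q)) | r), u
2. ~(~[](~r | q) -> []~[](~r | q)), u
3. ~r, u
4. ~[](~r | q), u
5. ~[]~[](~r | q), u
6. ~(~r | q), v
7. r, v
8. ~q, v
9. [](~r | q), w
10. ~r | q, w
11. q, w
Accessibility: uRu, uRv, uRw, vRv, wRw
Complete open branch: countermodel on an S4-frame, so not valid in S4, nor in K, T (the same frame is also a K-frame and a T-frame).
S5-tableau for the negation ~((~[](~r | q) -> []~[](~r | q)) | r):
1. ~((~[](~r | q) -> []~[](~r | q)) | r), u
2. ~(~[](~r | q) -> []~[](~r | q)), u
3. ~r, u
4. ~[](~r | q), u
5. ~[]~[](~r | q), u
6. ~(~r | q), v
7. r, v
8. ~q, v
9. [](~r | q), w
10. ~r | q, u
11. ~r | q, v
12. ~r | q, w
13. q, u
14. q, v
Accessibility: uRu, uRv, uRw, vRu, vRv, vRw, wRu, wRv, wRw
Branch closes: q and ~q both at v.
Every branch closes (one shown): valid in S5.

S5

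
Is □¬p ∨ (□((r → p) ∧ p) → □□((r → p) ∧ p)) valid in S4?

Tableau for the negation ¬(□¬p ∨ (□((r → p) ∧ p) → □□((r → p) ∧ p))):
1. ¬(□¬p ∨ (□((r → p) ∧ p) → □□((r → p) ∧ p))), 0
2. ¬□¬p, 0   [¬∨-rule on 1]
3. ¬(□((r → p) ∧ p) → □□((r → p) ∧ p)), 0   [¬∨-rule on 1]
4. □((r → p) ∧ p), 0   [¬→-rule on 3]
5. ¬□□((r → p) ∧ p), 0   [¬→-rule on 3]
6. (r → p) ∧ p, 0   [□-rule on 4 via 0R0]
7. r → p, 0   [∧-rule on 6]
8. p, 0   [∧-rule on 6]
9. p, 1   [¬□-rule on 2: fresh world 1, 0R1]
10. (r → p) ∧ p, 1   [□-rule on 4 via 0R1]
11. r → p, 1   [∧-rule on 10]
12. ¬□((r → p) ∧ p), 2   [¬□-rule on 5: fresh world 2, 0R2]
13. (r → p) ∧ p, 2   [□-rule on 4 via 0R2]
14. r → p, 2   [∧-rule on 13]
15. p, 2   [∧-rule on 13]
16. ¬((r → p) ∧ p), 3   [¬□-rule on 12: fresh world 3, 2R3]
17. (r → p) ∧ p, 3   [□-rule on 4 via 0R3]
18. r → p, 3   [∧-rule on 17]
19. p, 3   [∧-rule on 17]
20. ¬(r → p), 3   [¬∧-rule on 16 (branches; this branch)]
21. r, 3   [¬→-rule on 20]
22. ¬p, 3   [¬→-rule on 20]
Accessibility: 0R0, 0R1, 0R2, 0R3, 1R1, 2R2, 2R3, 3R3
Branch closes: p and ¬p both at 3.
All branches of the negation close; one closing branch shown above.

Yes, valid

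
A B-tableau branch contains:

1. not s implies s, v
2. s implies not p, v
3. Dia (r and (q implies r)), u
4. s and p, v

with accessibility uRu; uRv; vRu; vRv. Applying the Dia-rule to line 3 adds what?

a fresh world w with uRw, and r and (q implies r) at w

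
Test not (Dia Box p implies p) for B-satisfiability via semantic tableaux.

1. not (Dia Box p implies p), u
2. Dia Box p, u
3. not p, u
4. Box p, v
5. p, u
Accessibility: uRu, uRv, vRu, vRv
Branch closes: p and not p both at u.
All branches of the tableau close; one closing branch shown above.

Unsatisfiable (every branch closes)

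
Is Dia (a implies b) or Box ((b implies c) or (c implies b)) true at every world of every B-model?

Tableau for the negation not (Dia (a implies b) or Box ((b implies c) or (c implies b))):
1. not (Dia (a implies b) or Box ((b implies c) or (c implies b))), w0
2. not Dia (a implies b), w0
3. not Box ((b implies c) or (c implies b)), w0
4. not (a implies b), w0
5. a, w0
6. not b, w0
7. not ((b implies c) or (c implies b)), w1
8. not (b implies c), w1
9. not (c implies b), w1
10. b, w1
11. not c, w1
12. c, w1
13. not b, w1
Accessibility: w0Rw0, w0Rw1, w1Rw0, w1Rw1
Branch closes: c and not c both at w1.
All branches of the negation close; one closing branch shown above.

Valid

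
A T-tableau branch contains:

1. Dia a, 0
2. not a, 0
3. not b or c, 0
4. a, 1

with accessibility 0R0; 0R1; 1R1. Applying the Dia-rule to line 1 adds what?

a fresh world 2 with 0R2, and a at 2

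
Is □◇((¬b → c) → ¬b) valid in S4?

Tableau for the negation ¬□◇((¬b → c) → ¬b):
1. ¬□◇((¬b → c) → ¬b), 0
2. ¬◇((¬b → c) → ¬b), 1
3. ¬((¬b → c) → ¬b), 1
4. ¬b → c, 1
5. b, 1
6. c, 1
Accessibility: 0R0, 0R1, 1R1
The negation has an open branch (countermodel exists).

No, not valid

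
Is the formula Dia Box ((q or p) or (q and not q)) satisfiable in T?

Satisfiable

1. Dia Box ((q or p) or (q and not q)), w0
2. Box ((q or p) or (q and not q)), w1   [Dia-rule on 1: fresh world w1, w0Rw1]
3. (q or p) or (q and not q), w1   [Box-rule on 2 via w1Rw1]
4. q or p, w1   [or-rule on 3 (branches; this branch)]
5. p, w1   [or-rule on 4 (branches; this branch)]
Accessibility: w0Rw0, w0Rw1, w1Rw1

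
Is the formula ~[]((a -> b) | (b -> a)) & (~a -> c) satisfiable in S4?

1. ~[]((a -> b) | (b -> a)) & (~a -> c), u
2. ~[]((a -> b) | (b -> a)), u
3. ~a -> c, u
4. c, u
5. ~((a -> b) | (b -> a)), v
6. ~(a -> b), v
7. ~(b -> a), v
8. a, v
9. ~b, v
10. b, v
11. ~a, v
Accessibility: uRu, uRv, vRv
Branch closes: b and ~b both at v.
(One branch shown.) All branches close.

No, unsatisfiable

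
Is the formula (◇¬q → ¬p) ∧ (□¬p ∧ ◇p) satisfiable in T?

Unsatisfiable (every branch closes)

1. (◇¬q → ¬p) ∧ (□¬p ∧ ◇p), 0
2. ◇¬q → ¬p, 0
3. □¬p ∧ ◇p, 0
4. □¬p, 0
5. ◇p, 0
6. ¬p, 0
7. ¬◇¬q, 0
8. q, 0
9. p, 1
10. ¬p, 1
Accessibility: 0R0, 0R1, 1R1
Branch closes: p and ¬p both at 1.
Every branch closes; the branch above is one of them.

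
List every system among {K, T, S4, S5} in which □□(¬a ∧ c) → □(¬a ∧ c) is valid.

T-tableau for the negation ¬(□□(¬a ∧ c) → □(¬a ∧ c)):
1. ¬(□□(¬a ∧ c) → □(¬a ∧ c)), 0
2. □□(¬a ∧ c), 0
3. ¬□(¬a ∧ c), 0
4. □(¬a ∧ c), 0
5. ¬a ∧ c, 0
6. ¬a, 0
7. c, 0
8. ¬(¬a ∧ c), 1
9. □(¬a ∧ c), 1
10. ¬a ∧ c, 1
11. ¬a, 1
12. c, 1
13. ¬c, 1
Accessibility: 0R0, 0R1, 1R1
Branch closes: c and ¬c both at 1.
Every branch closes (one shown): valid in T, hence also in S4, S5 (every theorem of T is a theorem of S4 and S5).
K-tableau for the negation ¬(□□(¬a ∧ c) → □(¬a ∧ c)):
1. ¬(□□(¬a ∧ c) → □(¬a ∧ c)), 0
2. □□(¬a ∧ c), 0
3. ¬□(¬a ∧ c), 0
4. ¬(¬a ∧ c), 1
5. □(¬a ∧ c), 1
6. ¬c, 1
Accessibility: 0R1
Complete open branch: countermodel on a K-frame, so not valid in K.

T, S4, S5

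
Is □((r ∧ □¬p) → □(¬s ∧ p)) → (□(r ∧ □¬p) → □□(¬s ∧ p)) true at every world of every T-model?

Tableau for the negation ¬(□((r ∧ □¬p) → □(¬s ∧ p)) → (□(r ∧ □¬p) → □□(¬s ∧ p))):
1. ¬(□((r ∧ □¬p) → □(¬s ∧ p)) → (□(r ∧ □¬p) → □□(¬s ∧ p))), w0
2. □((r ∧ □¬p) → □(¬s ∧ p)), w0
3. ¬(□(r ∧ □¬p) → □□(¬s ∧ p)), w0
4. □(r ∧ □¬p), w0
5. ¬□□(¬s ∧ p), w0
6. (r ∧ □¬p) → □(¬s ∧ p), w0
7. r ∧ □¬p, w0
8. r, w0
9. □¬p, w0
10. ¬p, w0
11. ¬(r ∧ □¬p), w0
12. ¬□¬p, w0
13. ¬□(¬s ∧ p), w1
14. (r ∧ □¬p) → □(¬s ∧ p), w1
15. r ∧ □¬p, w1
16. r, w1
17. □¬p, w1
18. ¬p, w1
19. ¬(r ∧ □¬p), w1
20. ¬□¬p, w1
21. p, w2
22. (r ∧ □¬p) → □(¬s ∧ p), w2
23. r ∧ □¬p, w2
24. r, w2
25. □¬p, w2
26. ¬p, w2
Accessibility: w0Rw0, w0Rw1, w0Rw2, w1Rw1, w2Rw2
Branch closes: p and ¬p both at w2.
All branches of the negation close; one closing branch shown above.

Yes, valid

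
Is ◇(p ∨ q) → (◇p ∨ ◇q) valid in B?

Tableau for the negation ¬(◇(p ∨ q) → (◇p ∨ ◇q)):
1. ¬(◇(p ∨ q) → (◇p ∨ ◇q)), 0
2. ◇(p ∨ q), 0
3. ¬(◇p ∨ ◇q), 0
4. ¬◇p, 0
5. ¬◇q, 0
6. ¬p, 0
7. ¬q, 0
8. p ∨ q, 1
9. ¬p, 1
10. ¬q, 1
11. q, 1
Accessibility: 0R0, 0R1, 1R0, 1R1
Branch closes: q and ¬q both at 1.
All branches of the negation close; one closing branch shown above.

Valid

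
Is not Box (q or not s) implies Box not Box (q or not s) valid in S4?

Tableau for the negation not (not Box (q or not s) implies Box not Box (q or not s)):
1. not (not Box (q or not s) implies Box not Box (q or not s)), u
2. not Box (q or not s), u
3. not Box not Box (q or not s), u
4. not (q or not s), v
5. not q, v
6. s, v
7. Box (q or not s), w
8. q or not s, w
9. not s, w
Accessibility: uRu, uRv, uRw, vRv, wRw
The negation has an open branch (countermodel exists).

Not valid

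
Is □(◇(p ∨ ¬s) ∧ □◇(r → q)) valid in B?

Not valid

Tableau for the negation ¬□(◇(p ∨ ¬s) ∧ □◇(r → q)):
1. ¬□(◇(p ∨ ¬s) ∧ □◇(r → q)), 0
2. ¬(◇(p ∨ ¬s) ∧ □◇(r → q)), 1
3. ¬□◇(r → q), 1
4. ¬◇(r → q), 2
5. ¬(r → q), 1
6. r, 1
7. ¬q, 1
8. ¬(r → q), 2
9. r, 2
10. ¬q, 2
Accessibility: 0R0, 0R1, 1R0, 1R1, 1R2, 2R1, 2R2
The negation has an open branch (countermodel exists).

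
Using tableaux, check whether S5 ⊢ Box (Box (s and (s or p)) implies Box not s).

Not valid

Tableau for the negation not Box (Box (s and (s or p)) implies Box not s):
1. not Box (Box (s and (s or p)) implies Box not s), u
2. not (Box (s and (s or p)) implies Box not s), v
3. Box (s and (s or p)), v
4. not Box not s, v
5. s and (s or p), u
6. s, u
7. s or p, u
8. s and (s or p), v
9. s, v
10. s or p, v
11. p, u
12. p, v
13. s, w
14. s and (s or p), w
15. s or p, w
16. p, w
Accessibility: uRu, uRv, uRw, vRu, vRv, vRw, wRu, wRv, wRw
The negation has an open branch (countermodel exists).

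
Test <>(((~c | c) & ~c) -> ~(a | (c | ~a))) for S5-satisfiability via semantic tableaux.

Satisfiable (open branch found)

1. <>(((~c | c) & ~c) -> ~(a | (c | ~a))), u
2. ((~c | c) & ~c) -> ~(a | (c | ~a)), v   [<>-rule on 1: fresh world v, uRv]
3. ~((~c | c) & ~c), v   [->-rule on 2 (branches; this branch)]
4. c, v   [~&-rule on 3 (branches; this branch)]
Accessibility: uRu, uRv, vRu, vRv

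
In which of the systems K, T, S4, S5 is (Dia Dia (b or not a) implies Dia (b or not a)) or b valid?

S4, S5

T-tableau for the negation not ((Dia Dia (b or not a) implies Dia (b or not a)) or b):
1. not ((Dia Dia (b or not a) implies Dia (b or not a)) or b), w0
2. not (Dia Dia (b or not a) implies Dia (b or not a)), w0   [neg-or-rule on 1]
3. not b, w0   [neg-or-rule on 1]
4. Dia Dia (b or not a), w0   [neg-implies-rule on 2]
5. not Dia (b or not a), w0   [neg-implies-rule on 2]
6. not (b or not a), w0   [neg-Dia-rule on 5 via w0Rw0]
7. a, w0   [neg-or-rule on 6]
8. Dia (b or not a), w1   [Dia-rule on 4: fresh world w1, w0Rw1]
9. not (b or not a), w1   [neg-Dia-rule on 5 via w0Rw1]
10. not b, w1   [neg-or-rule on 9]
11. a, w1   [neg-or-rule on 9]
12. b or not a, w2   [Dia-rule on 8: fresh world w2, w1Rw2]
13. not a, w2   [or-rule on 12 (branches; this branch)]
Accessibility: w0Rw0, w0Rw1, w1Rw1, w1Rw2, w2Rw2
Complete open branch: countermodel on a T-frame, so not valid in T, nor in K (the same frame is also a K-frame).
S4-tableau for the negation not ((Dia Dia (b or not a) implies Dia (b or not a)) or b):
1. not ((Dia Dia (b or not a) implies Dia (b or not a)) or b), w0
2. not (Dia Dia (b or not a) implies Dia (b or not a)), w0   [neg-or-rule on 1]
3. not b, w0   [neg-or-rule on 1]
4. Dia Dia (b or not a), w0   [neg-implies-rule on 2]
5. not Dia (b or not a), w0   [neg-implies-rule on 2]
6. not (b or not a), w0   [neg-Dia-rule on 5 via w0Rw0]
7. a, w0   [neg-or-rule on 6]
8. Dia (b or not a), w1   [Dia-rule on 4: fresh world w1, w0Rw1]
9. not (b or not a), w1   [neg-Dia-rule on 5 via w0Rw1]
10. not b, w1   [neg-or-rule on 9]
11. a, w1   [neg-or-rule on 9]
12. b or not a, w2   [Dia-rule on 8: fresh world w2, w1Rw2]
13. not (b or not a), w2   [neg-Dia-rule on 5 via w0Rw2]
14. not b, w2   [neg-or-rule on 13]
15. a, w2   [neg-or-rule on 13]
16. not a, w2   [or-rule on 12 (branches; this branch)]
Accessibility: w0Rw0, w0Rw1, w0Rw2, w1Rw1, w1Rw2, w2Rw2
Branch closes: a and not a both at w2.
Every branch closes (one shown): valid in S4, hence also in S5 (every theorem of S4 is a theorem of S5).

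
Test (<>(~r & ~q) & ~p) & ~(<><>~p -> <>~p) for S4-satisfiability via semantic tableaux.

1. (<>(~r & ~q) & ~p) & ~(<><>~p -> <>~p), w0
2. <>(~r & ~q) & ~p, w0
3. ~(<><>~p -> <>~p), w0
4. <>(~r & ~q), w0
5. ~p, w0
6. <><>~p, w0
7. ~<>~p, w0
8. p, w0
Accessibility: w0Rw0
Branch closes: p and ~p both at w0.
All branches of the tableau close; one closing branch shown above.

No, unsatisfiable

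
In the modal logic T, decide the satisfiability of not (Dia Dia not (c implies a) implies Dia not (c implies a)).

1. not (Dia Dia not (c implies a) implies Dia not (c implies a)), w0
2. Dia Dia not (c implies a), w0
3. not Dia not (c implies a), w0
4. c implies a, w0
5. a, w0
6. Dia not (c implies a), w1
7. c implies a, w1
8. a, w1
9. not (c implies a), w2
10. c, w2
11. not a, w2
Accessibility: w0Rw0, w0Rw1, w1Rw1, w1Rw2, w2Rw2

Yes, satisfiable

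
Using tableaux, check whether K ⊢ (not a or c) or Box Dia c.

Not valid

Tableau for the negation not ((not a or c) or Box Dia c):
1. not ((not a or c) or Box Dia c), u
2. not (not a or c), u   [neg-or-rule on 1]
3. not Box Dia c, u   [neg-or-rule on 1]
4. a, u   [neg-or-rule on 2]
5. not c, u   [neg-or-rule on 2]
6. not Dia c, v   [neg-Box-rule on 3: fresh world v, uRv]
Accessibility: uRv
The negation has an open branch (countermodel exists).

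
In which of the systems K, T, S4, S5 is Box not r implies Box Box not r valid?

S4, S5

T-tableau for the negation not (Box not r implies Box Box not r):
1. not (Box not r implies Box Box not r), 0
2. Box not r, 0
3. not Box Box not r, 0
4. not r, 0
5. not Box not r, 1
6. not r, 1
7. r, 2
Accessibility: 0R0, 0R1, 1R1, 1R2, 2R2
Complete open branch: countermodel on a T-frame, so not valid in T, nor in K (the same frame is also a K-frame).
S4-tableau for the negation not (Box not r implies Box Box not r):
1. not (Box not r implies Box Box not r), 0
2. Box not r, 0
3. not Box Box not r, 0
4. not r, 0
5. not Box not r, 1
6. not r, 1
7. r, 2
8. not r, 2
Accessibility: 0R0, 0R1, 0R2, 1R1, 1R2, 2R2
Branch closes: r and not r both at 2.
Every branch closes (one shown): valid in S4, hence also in S5 (every theorem of S4 is a theorem of S5).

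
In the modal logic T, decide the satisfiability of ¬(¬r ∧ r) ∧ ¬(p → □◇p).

1. ¬(¬r ∧ r) ∧ ¬(p → □◇p), u
2. ¬(¬r ∧ r), u   [∧-rule on 1]
3. ¬(p → □◇p), u   [∧-rule on 1]
4. p, u   [¬→-rule on 3]
5. ¬□◇p, u   [¬→-rule on 3]
6. ¬r, u   [¬∧-rule on 2 (branches; this branch)]
7. ¬◇p, v   [¬□-rule on 5: fresh world v, uRv]
8. ¬p, v   [¬◇-rule on 7 via vRv]
Accessibility: uRu, uRv, vRv

Yes, satisfiable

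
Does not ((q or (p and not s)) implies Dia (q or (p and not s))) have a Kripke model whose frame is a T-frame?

Unsatisfiable

1. not ((q or (p and not s)) implies Dia (q or (p and not s))), 0
2. q or (p and not s), 0
3. not Dia (q or (p and not s)), 0
4. not (q or (p and not s)), 0
5. not q, 0
6. not (p and not s), 0
7. p and not s, 0
8. p, 0
9. not s, 0
10. s, 0
Accessibility: 0R0
Branch closes: s and not s both at 0.
Every branch closes; the branch above is one of them.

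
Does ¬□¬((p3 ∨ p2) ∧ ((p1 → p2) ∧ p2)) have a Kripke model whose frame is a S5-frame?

Satisfiable (open branch found)

1. ¬□¬((p3 ∨ p2) ∧ ((p1 → p2) ∧ p2)), w0
2. (p3 ∨ p2) ∧ ((p1 → p2) ∧ p2), w1   [¬□-rule on 1: fresh world w1, w0Rw1]
3. p3 ∨ p2, w1   [∧-rule on 2]
4. (p1 → p2) ∧ p2, w1   [∧-rule on 2]
5. p1 → p2, w1   [∧-rule on 4]
6. p2, w1   [∧-rule on 4]
Accessibility: w0Rw0, w0Rw1, w1Rw0, w1Rw1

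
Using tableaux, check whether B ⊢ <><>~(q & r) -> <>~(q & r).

No, not valid

Tableau for the negation ~(<><>~(q & r) -> <>~(q & r)):
1. ~(<><>~(q & r) -> <>~(q & r)), w0
2. <><>~(q & r), w0   [~->-rule on 1]
3. ~<>~(q & r), w0   [~->-rule on 1]
4. q & r, w0   [~<>-rule on 3 via w0Rw0]
5. q, w0   [&-rule on 4]
6. r, w0   [&-rule on 4]
7. <>~(q & r), w1   [<>-rule on 2: fresh world w1, w0Rw1]
8. q & r, w1   [~<>-rule on 3 via w0Rw1]
9. q, w1   [&-rule on 8]
10. r, w1   [&-rule on 8]
11. ~(q & r), w2   [<>-rule on 7: fresh world w2, w1Rw2]
12. ~r, w2   [~&-rule on 11 (branches; this branch)]
Accessibility: w0Rw0, w0Rw1, w1Rw0, w1Rw1, w1Rw2, w2Rw1, w2Rw2
The negation has an open branch (countermodel exists).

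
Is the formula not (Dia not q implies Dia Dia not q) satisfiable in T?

1. not (Dia not q implies Dia Dia not q), 0
2. Dia not q, 0
3. not Dia Dia not q, 0
4. not Dia not q, 0
5. q, 0
6. not q, 1
7. not Dia not q, 1
8. q, 1
Accessibility: 0R0, 0R1, 1R1
Branch closes: q and not q both at 1.
All branches of the tableau close; one closing branch shown above.

Unsatisfiable (every branch closes)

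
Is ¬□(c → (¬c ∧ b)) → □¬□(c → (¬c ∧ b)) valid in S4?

Tableau for the negation ¬(¬□(c → (¬c ∧ b)) → □¬□(c → (¬c ∧ b))):
1. ¬(¬□(c → (¬c ∧ b)) → □¬□(c → (¬c ∧ b))), u
2. ¬□(c → (¬c ∧ b)), u
3. ¬□¬□(c → (¬c ∧ b)), u
4. ¬(c → (¬c ∧ b)), v
5. c, v
6. ¬(¬c ∧ b), v
7. ¬b, v
8. □(c → (¬c ∧ b)), w
9. c → (¬c ∧ b), w
10. ¬c ∧ b, w
11. ¬c, w
12. b, w
Accessibility: uRu, uRv, uRw, vRv, wRw
The negation has an open branch (countermodel exists).

No, not valid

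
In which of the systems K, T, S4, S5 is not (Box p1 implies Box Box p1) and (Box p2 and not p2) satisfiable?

K-tableau for the formula:
1. not (Box p1 implies Box Box p1) and (Box p2 and not p2), u
2. not (Box p1 implies Box Box p1), u   [and-rule on 1]
3. Box p2 and not p2, u   [and-rule on 1]
4. Box p1, u   [neg-implies-rule on 2]
5. not Box Box p1, u   [neg-implies-rule on 2]
6. Box p2, u   [and-rule on 3]
7. not p2, u   [and-rule on 3]
8. not Box p1, v   [neg-Box-rule on 5: fresh world v, uRv]
9. p1, v   [Box-rule on 4 via uRv]
10. p2, v   [Box-rule on 6 via uRv]
11. not p1, w   [neg-Box-rule on 8: fresh world w, vRw]
Accessibility: uRv, vRw
Complete open branch: satisfiable in K.
T-tableau for the formula:
1. not (Box p1 implies Box Box p1) and (Box p2 and not p2), u
2. not (Box p1 implies Box Box p1), u   [and-rule on 1]
3. Box p2 and not p2, u   [and-rule on 1]
4. Box p1, u   [neg-implies-rule on 2]
5. not Box Box p1, u   [neg-implies-rule on 2]
6. Box p2, u   [and-rule on 3]
7. not p2, u   [and-rule on 3]
8. p1, u   [Box-rule on 4 via uRu]
9. p2, u   [Box-rule on 6 via uRu]
Accessibility: uRu
Branch closes: p2 and not p2 both at u.
Every branch closes (one shown): unsatisfiable in T, hence also in S4, S5 (every S4/S5-frame is a T-frame).

K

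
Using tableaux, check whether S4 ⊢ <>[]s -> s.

Tableau for the negation ~(<>[]s -> s):
1. ~(<>[]s -> s), u
2. <>[]s, u
3. ~s, u
4. []s, v
5. s, v
Accessibility: uRu, uRv, vRv
The negation has an open branch (countermodel exists).

Not valid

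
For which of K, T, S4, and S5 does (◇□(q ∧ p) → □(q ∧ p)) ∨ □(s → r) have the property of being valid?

S5

S5-tableau for the negation ¬((◇□(q ∧ p) → □(q ∧ p)) ∨ □(s → r)):
1. ¬((◇□(q ∧ p) → □(q ∧ p)) ∨ □(s → r)), u
2. ¬(◇□(q ∧ p) → □(q ∧ p)), u
3. ¬□(s → r), u
4. ◇□(q ∧ p), u
5. ¬□(q ∧ p), u
6. ¬(s → r), v
7. s, v
8. ¬r, v
9. □(q ∧ p), w
10. q ∧ p, u
11. q, u
12. p, u
13. q ∧ p, v
14. q, v
15. p, v
16. q ∧ p, w
17. q, w
18. p, w
19. ¬(q ∧ p), x
20. q ∧ p, x
21. q, x
22. p, x
23. ¬p, x
Accessibility: uRu, uRv, uRw, uRx, vRu, vRv, vRw, vRx, wRu, wRv, wRw, wRx, xRu, xRv, xRw, xRx
Branch closes: p and ¬p both at x.
Every branch closes (one shown): valid in S5.
S4-tableau for the negation ¬((◇□(q ∧ p) → □(q ∧ p)) ∨ □(s → r)):
1. ¬((◇□(q ∧ p) → □(q ∧ p)) ∨ □(s → r)), u
2. ¬(◇□(q ∧ p) → □(q ∧ p)), u
3. ¬□(s → r), u
4. ◇□(q ∧ p), u
5. ¬□(q ∧ p), u
6. ¬(s → r), v
7. s, v
8. ¬r, v
9. □(q ∧ p), w
10. q ∧ p, w
11. q, w
12. p, w
13. ¬(q ∧ p), x
14. ¬p, x
Accessibility: uRu, uRv, uRw, uRx, vRv, wRw, xRx
Complete open branch: countermodel on an S4-frame, so not valid in S4, nor in K, T (the same frame is also a K-frame and a T-frame).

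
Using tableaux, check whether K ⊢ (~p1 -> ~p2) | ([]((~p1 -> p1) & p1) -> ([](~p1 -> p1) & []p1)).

Tableau for the negation ~((~p1 -> ~p2) | ([]((~p1 -> p1) & p1) -> ([](~p1 -> p1) & []p1))):
1. ~((~p1 -> ~p2) | ([]((~p1 -> p1) & p1) -> ([](~p1 -> p1) & []p1))), u
2. ~(~p1 -> ~p2), u   [~|-rule on 1]
3. ~([]((~p1 -> p1) & p1) -> ([](~p1 -> p1) & []p1)), u   [~|-rule on 1]
4. ~p1, u   [~->-rule on 2]
5. p2, u   [~->-rule on 2]
6. []((~p1 -> p1) & p1), u   [~->-rule on 3]
7. ~([](~p1 -> p1) & []p1), u   [~->-rule on 3]
8. ~[](~p1 -> p1), u   [~&-rule on 7 (branches; this branch)]
9. ~(~p1 -> p1), v   [~[]-rule on 8: fresh world v, uRv]
10. ~p1, v   [~->-rule on 9]
11. (~p1 -> p1) & p1, v   [[]-rule on 6 via uRv]
12. ~p1 -> p1, v   [&-rule on 11]
13. p1, v   [&-rule on 11]
Accessibility: uRv
Branch closes: p1 and ~p1 both at v.
All branches of the negation close; one closing branch shown above.

Yes, valid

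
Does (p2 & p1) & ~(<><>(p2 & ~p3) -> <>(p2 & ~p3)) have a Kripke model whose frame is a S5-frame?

No, unsatisfiable

1. (p2 & p1) & ~(<><>(p2 & ~p3) -> <>(p2 & ~p3)), w0
2. p2 & p1, w0
3. ~(<><>(p2 & ~p3) -> <>(p2 & ~p3)), w0
4. p2, w0
5. p1, w0
6. <><>(p2 & ~p3), w0
7. ~<>(p2 & ~p3), w0
8. ~(p2 & ~p3), w0
9. p3, w0
10. <>(p2 & ~p3), w1
11. ~(p2 & ~p3), w1
12. p3, w1
13. p2 & ~p3, w2
14. p2, w2
15. ~p3, w2
16. ~(p2 & ~p3), w2
17. p3, w2
Accessibility: w0Rw0, w0Rw1, w0Rw2, w1Rw0, w1Rw1, w1Rw2, w2Rw0, w2Rw1, w2Rw2
Branch closes: p3 and ~p3 both at w2.
All branches of the tableau close; one closing branch shown above.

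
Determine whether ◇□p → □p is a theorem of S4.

Not valid

Tableau for the negation ¬(◇□p → □p):
1. ¬(◇□p → □p), w0
2. ◇□p, w0   [¬→-rule on 1]
3. ¬□p, w0   [¬→-rule on 1]
4. □p, w1   [◇-rule on 2: fresh world w1, w0Rw1]
5. p, w1   [□-rule on 4 via w1Rw1]
6. ¬p, w2   [¬□-rule on 3: fresh world w2, w0Rw2]
Accessibility: w0Rw0, w0Rw1, w0Rw2, w1Rw1, w2Rw2
The negation has an open branch (countermodel exists).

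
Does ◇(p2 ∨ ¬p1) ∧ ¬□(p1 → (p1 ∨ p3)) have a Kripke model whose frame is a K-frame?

Unsatisfiable (every branch closes)

1. ◇(p2 ∨ ¬p1) ∧ ¬□(p1 → (p1 ∨ p3)), w0
2. ◇(p2 ∨ ¬p1), w0
3. ¬□(p1 → (p1 ∨ p3)), w0
4. p2 ∨ ¬p1, w1
5. ¬p1, w1
6. ¬(p1 → (p1 ∨ p3)), w2
7. p1, w2
8. ¬(p1 ∨ p3), w2
9. ¬p1, w2
10. ¬p3, w2
Accessibility: w0Rw1, w0Rw2
Branch closes: p1 and ¬p1 both at w2.
(One branch shown.) All branches close.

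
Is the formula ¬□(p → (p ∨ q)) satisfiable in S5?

Unsatisfiable (every branch closes)

1. ¬□(p → (p ∨ q)), u
2. ¬(p → (p ∨ q)), v
3. p, v
4. ¬(p ∨ q), v
5. ¬p, v
6. ¬q, v
Accessibility: uRu, uRv, vRu, vRv
Branch closes: p and ¬p both at v.
All branches of the tableau close; one closing branch shown above.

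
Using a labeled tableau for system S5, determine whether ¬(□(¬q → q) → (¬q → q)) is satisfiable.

Unsatisfiable

1. ¬(□(¬q → q) → (¬q → q)), u
2. □(¬q → q), u
3. ¬(¬q → q), u
4. ¬q, u
5. ¬q → q, u
6. q, u
Accessibility: uRu
Branch closes: q and ¬q both at u.
All branches of the tableau close; one closing branch shown above.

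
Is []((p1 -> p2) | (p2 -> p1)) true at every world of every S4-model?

Tableau for the negation ~[]((p1 -> p2) | (p2 -> p1)):
1. ~[]((p1 -> p2) | (p2 -> p1)), u
2. ~((p1 -> p2) | (p2 -> p1)), v
3. ~(p1 -> p2), v
4. ~(p2 -> p1), v
5. p1, v
6. ~p2, v
7. p2, v
8. ~p1, v
Accessibility: uRu, uRv, vRv
Branch closes: p2 and ~p2 both at v.
Every branch of the negation's tableau closes; the branch above is one of them.

Valid in S4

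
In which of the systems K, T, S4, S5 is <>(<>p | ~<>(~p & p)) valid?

T, S4, S5

T-tableau for the negation ~<>(<>p | ~<>(~p & p)):
1. ~<>(<>p | ~<>(~p & p)), u
2. ~(<>p | ~<>(~p & p)), u   [~<>-rule on 1 via uRu]
3. ~<>p, u   [~|-rule on 2]
4. <>(~p & p), u   [~|-rule on 2]
5. ~p, u   [~<>-rule on 3 via uRu]
6. ~p & p, v   [<>-rule on 4: fresh world v, uRv]
7. ~p, v   [&-rule on 6]
8. p, v   [&-rule on 6]
Accessibility: uRu, uRv, vRv
Branch closes: p and ~p both at v.
Every branch closes (one shown): valid in T, hence also in S4, S5 (every theorem of T is a theorem of S4 and S5).
K-tableau for the negation ~<>(<>p | ~<>(~p & p)):
1. ~<>(<>p | ~<>(~p & p)), u
Complete open branch: countermodel on a K-frame, so not valid in K.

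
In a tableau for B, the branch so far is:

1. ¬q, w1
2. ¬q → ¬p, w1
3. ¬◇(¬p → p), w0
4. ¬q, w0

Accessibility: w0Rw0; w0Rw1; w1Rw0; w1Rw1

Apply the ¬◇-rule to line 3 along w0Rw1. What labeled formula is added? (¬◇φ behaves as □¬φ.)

¬◇φ behaves as □¬φ: propagate the negated body to each accessible world.

¬(¬p → p), w1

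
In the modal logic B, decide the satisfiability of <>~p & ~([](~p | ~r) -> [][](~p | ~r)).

1. <>~p & ~([](~p | ~r) -> [][](~p | ~r)), 0
2. <>~p, 0
3. ~([](~p | ~r) -> [][](~p | ~r)), 0
4. [](~p | ~r), 0
5. ~[][](~p | ~r), 0
6. ~p | ~r, 0
7. ~r, 0
8. ~p, 1
9. ~p | ~r, 1
10. ~r, 1
11. ~[](~p | ~r), 2
12. ~p | ~r, 2
13. ~r, 2
14. ~(~p | ~r), 3
15. p, 3
16. r, 3
Accessibility: 0R0, 0R1, 0R2, 1R0, 1R1, 2R0, 2R2, 2R3, 3R2, 3R3

Satisfiable (open branch found)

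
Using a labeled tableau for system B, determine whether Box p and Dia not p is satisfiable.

Unsatisfiable

1. Box p and Dia not p, u
2. Box p, u
3. Dia not p, u
4. p, u
5. not p, v
6. p, v
Accessibility: uRu, uRv, vRu, vRv
Branch closes: p and not p both at v.
Every branch closes; the branch above is one of them.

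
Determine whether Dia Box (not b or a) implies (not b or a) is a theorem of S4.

Invalid (countermodel exists)

Tableau for the negation not (Dia Box (not b or a) implies (not b or a)):
1. not (Dia Box (not b or a) implies (not b or a)), 0
2. Dia Box (not b or a), 0
3. not (not b or a), 0
4. b, 0
5. not a, 0
6. Box (not b or a), 1
7. not b or a, 1
8. a, 1
Accessibility: 0R0, 0R1, 1R1
The negation has an open branch (countermodel exists).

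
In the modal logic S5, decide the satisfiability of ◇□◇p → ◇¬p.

Satisfiable (open branch found)

1. ◇□◇p → ◇¬p, u
2. ◇¬p, u
3. ¬p, v
Accessibility: uRu, uRv, vRu, vRv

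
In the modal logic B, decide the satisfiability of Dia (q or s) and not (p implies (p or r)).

1. Dia (q or s) and not (p implies (p or r)), 0
2. Dia (q or s), 0   [and-rule on 1]
3. not (p implies (p or r)), 0   [and-rule on 1]
4. p, 0   [neg-implies-rule on 3]
5. not (p or r), 0   [neg-implies-rule on 3]
6. not p, 0   [neg-or-rule on 5]
7. not r, 0   [neg-or-rule on 5]
Accessibility: 0R0
Branch closes: p and not p both at 0.
All branches of the tableau close; one closing branch shown above.

Unsatisfiable (every branch closes)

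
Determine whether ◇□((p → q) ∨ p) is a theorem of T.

Tableau for the negation ¬◇□((p → q) ∨ p):
1. ¬◇□((p → q) ∨ p), 0
2. ¬□((p → q) ∨ p), 0   [¬◇-rule on 1 via 0R0]
3. ¬((p → q) ∨ p), 1   [¬□-rule on 2: fresh world 1, 0R1]
4. ¬(p → q), 1   [¬∨-rule on 3]
5. ¬p, 1   [¬∨-rule on 3]
6. p, 1   [¬→-rule on 4]
7. ¬q, 1   [¬→-rule on 4]
Accessibility: 0R0, 0R1, 1R1
Branch closes: p and ¬p both at 1.
Every branch of the negation's tableau closes; the branch above is one of them.

Valid in T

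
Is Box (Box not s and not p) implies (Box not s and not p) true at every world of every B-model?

Valid

Tableau for the negation not (Box (Box not s and not p) implies (Box not s and not p)):
1. not (Box (Box not s and not p) implies (Box not s and not p)), u
2. Box (Box not s and not p), u
3. not (Box not s and not p), u
4. Box not s and not p, u
5. Box not s, u
6. not p, u
7. not s, u
8. not Box not s, u
9. s, v
10. Box not s and not p, v
11. Box not s, v
12. not p, v
13. not s, v
Accessibility: uRu, uRv, vRu, vRv
Branch closes: s and not s both at v.
All branches of the negation close; one closing branch shown above.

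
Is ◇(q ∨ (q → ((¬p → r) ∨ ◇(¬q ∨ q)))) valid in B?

Tableau for the negation ¬◇(q ∨ (q → ((¬p → r) ∨ ◇(¬q ∨ q)))):
1. ¬◇(q ∨ (q → ((¬p → r) ∨ ◇(¬q ∨ q)))), 0
2. ¬(q ∨ (q → ((¬p → r) ∨ ◇(¬q ∨ q)))), 0
3. ¬q, 0
4. ¬(q → ((¬p → r) ∨ ◇(¬q ∨ q))), 0
5. q, 0
6. ¬((¬p → r) ∨ ◇(¬q ∨ q)), 0
Accessibility: 0R0
Branch closes: q and ¬q both at 0.
Every branch of the negation's tableau closes; the branch above is one of them.

Valid in B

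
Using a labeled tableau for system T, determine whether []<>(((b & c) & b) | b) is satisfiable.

Yes, satisfiable

1. []<>(((b & c) & b) | b), u
2. <>(((b & c) & b) | b), u
3. ((b & c) & b) | b, v
4. <>(((b & c) & b) | b), v
5. b, v
6. ((b & c) & b) | b, w
7. b, w
Accessibility: uRu, uRv, vRv, vRw, wRw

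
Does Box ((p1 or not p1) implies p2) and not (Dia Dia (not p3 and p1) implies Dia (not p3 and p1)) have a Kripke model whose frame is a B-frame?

1. Box ((p1 or not p1) implies p2) and not (Dia Dia (not p3 and p1) implies Dia (not p3 and p1)), w0
2. Box ((p1 or not p1) implies p2), w0
3. not (Dia Dia (not p3 and p1) implies Dia (not p3 and p1)), w0
4. Dia Dia (not p3 and p1), w0
5. not Dia (not p3 and p1), w0
6. (p1 or not p1) implies p2, w0
7. not (not p3 and p1), w0
8. p2, w0
9. not p1, w0
10. Dia (not p3 and p1), w1
11. (p1 or not p1) implies p2, w1
12. not (not p3 and p1), w1
13. p2, w1
14. not p1, w1
15. not p3 and p1, w2
16. not p3, w2
17. p1, w2
Accessibility: w0Rw0, w0Rw1, w1Rw0, w1Rw1, w1Rw2, w2Rw1, w2Rw2

Satisfiable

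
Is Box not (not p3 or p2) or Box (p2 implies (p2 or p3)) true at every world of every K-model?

Tableau for the negation not (Box not (not p3 or p2) or Box (p2 implies (p2 or p3))):
1. not (Box not (not p3 or p2) or Box (p2 implies (p2 or p3))), u
2. not Box not (not p3 or p2), u
3. not Box (p2 implies (p2 or p3)), u
4. not p3 or p2, v
5. p2, v
6. not (p2 implies (p2 or p3)), w
7. p2, w
8. not (p2 or p3), w
9. not p2, w
10. not p3, w
Accessibility: uRv, uRw
Branch closes: p2 and not p2 both at w.
Every branch of the negation's tableau closes; the branch above is one of them.

Valid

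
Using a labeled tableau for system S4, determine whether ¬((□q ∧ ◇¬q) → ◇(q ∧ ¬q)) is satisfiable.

No, unsatisfiable

1. ¬((□q ∧ ◇¬q) → ◇(q ∧ ¬q)), u
2. □q ∧ ◇¬q, u
3. ¬◇(q ∧ ¬q), u
4. □q, u
5. ◇¬q, u
6. ¬(q ∧ ¬q), u
7. q, u
8. ¬q, v
9. ¬(q ∧ ¬q), v
10. q, v
Accessibility: uRu, uRv, vRv
Branch closes: q and ¬q both at v.
(One branch shown.) All branches close.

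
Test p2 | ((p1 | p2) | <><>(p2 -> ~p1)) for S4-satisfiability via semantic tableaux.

Yes, satisfiable

1. p2 | ((p1 | p2) | <><>(p2 -> ~p1)), 0
2. (p1 | p2) | <><>(p2 -> ~p1), 0   [|-rule on 1 (branches; this branch)]
3. <><>(p2 -> ~p1), 0   [|-rule on 2 (branches; this branch)]
4. <>(p2 -> ~p1), 1   [<>-rule on 3: fresh world 1, 0R1]
5. p2 -> ~p1, 2   [<>-rule on 4: fresh world 2, 1R2]
6. ~p1, 2   [->-rule on 5 (branches; this branch)]
Accessibility: 0R0, 0R1, 0R2, 1R1, 1R2, 2R2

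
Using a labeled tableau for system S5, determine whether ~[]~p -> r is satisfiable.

1. ~[]~p -> r, 0
2. r, 0
Accessibility: 0R0

Satisfiable (open branch found)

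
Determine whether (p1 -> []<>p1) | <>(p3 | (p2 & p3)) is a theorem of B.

Valid

Tableau for the negation ~((p1 -> []<>p1) | <>(p3 | (p2 & p3))):
1. ~((p1 -> []<>p1) | <>(p3 | (p2 & p3))), u
2. ~(p1 -> []<>p1), u
3. ~<>(p3 | (p2 & p3)), u
4. p1, u
5. ~[]<>p1, u
6. ~(p3 | (p2 & p3)), u
7. ~p3, u
8. ~(p2 & p3), u
9. ~<>p1, v
10. ~(p3 | (p2 & p3)), v
11. ~p3, v
12. ~(p2 & p3), v
13. ~p1, u
Accessibility: uRu, uRv, vRu, vRv
Branch closes: p1 and ~p1 both at u.
All branches of the negation close; one closing branch shown above.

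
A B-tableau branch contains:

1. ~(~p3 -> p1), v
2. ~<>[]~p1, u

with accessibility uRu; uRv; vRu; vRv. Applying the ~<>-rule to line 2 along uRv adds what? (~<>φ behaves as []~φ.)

~<>φ behaves as []~φ: propagate the negated body to each accessible world.

~[]~p1, v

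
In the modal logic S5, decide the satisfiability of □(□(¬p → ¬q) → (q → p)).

1. □(□(¬p → ¬q) → (q → p)), w0
2. □(¬p → ¬q) → (q → p), w0   [□-rule on 1 via w0Rw0]
3. q → p, w0   [→-rule on 2 (branches; this branch)]
4. p, w0   [→-rule on 3 (branches; this branch)]
Accessibility: w0Rw0

Satisfiable (open branch found)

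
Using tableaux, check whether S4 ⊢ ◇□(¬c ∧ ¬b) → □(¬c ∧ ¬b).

Invalid (countermodel exists)

Tableau for the negation ¬(◇□(¬c ∧ ¬b) → □(¬c ∧ ¬b)):
1. ¬(◇□(¬c ∧ ¬b) → □(¬c ∧ ¬b)), 0
2. ◇□(¬c ∧ ¬b), 0
3. ¬□(¬c ∧ ¬b), 0
4. □(¬c ∧ ¬b), 1
5. ¬c ∧ ¬b, 1
6. ¬c, 1
7. ¬b, 1
8. ¬(¬c ∧ ¬b), 2
9. b, 2
Accessibility: 0R0, 0R1, 0R2, 1R1, 2R2
The negation has an open branch (countermodel exists).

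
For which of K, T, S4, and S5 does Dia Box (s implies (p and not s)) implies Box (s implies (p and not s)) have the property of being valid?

S5

S5-tableau for the negation not (Dia Box (s implies (p and not s)) implies Box (s implies (p and not s))):
1. not (Dia Box (s implies (p and not s)) implies Box (s implies (p and not s))), w0
2. Dia Box (s implies (p and not s)), w0   [neg-implies-rule on 1]
3. not Box (s implies (p and not s)), w0   [neg-implies-rule on 1]
4. Box (s implies (p and not s)), w1   [Dia-rule on 2: fresh world w1, w0Rw1]
5. s implies (p and not s), w0   [Box-rule on 4 via w1Rw0]
6. s implies (p and not s), w1   [Box-rule on 4 via w1Rw1]
7. p and not s, w0   [implies-rule on 5 (branches; this branch)]
8. p, w0   [and-rule on 7]
9. not s, w0   [and-rule on 7]
10. p and not s, w1   [implies-rule on 6 (branches; this branch)]
11. p, w1   [and-rule on 10]
12. not s, w1   [and-rule on 10]
13. not (s implies (p and not s)), w2   [neg-Box-rule on 3: fresh world w2, w0Rw2]
14. s, w2   [neg-implies-rule on 13]
15. not (p and not s), w2   [neg-implies-rule on 13]
16. s implies (p and not s), w2   [Box-rule on 4 via w1Rw2]
17. p and not s, w2   [implies-rule on 16 (branches; this branch)]
18. p, w2   [and-rule on 17]
19. not s, w2   [and-rule on 17]
Accessibility: w0Rw0, w0Rw1, w0Rw2, w1Rw0, w1Rw1, w1Rw2, w2Rw0, w2Rw1, w2Rw2
Branch closes: s and not s both at w2.
Every branch closes (one shown): valid in S5.
S4-tableau for the negation not (Dia Box (s implies (p and not s)) implies Box (s implies (p and not s))):
1. not (Dia Box (s implies (p and not s)) implies Box (s implies (p and not s))), w0
2. Dia Box (s implies (p and not s)), w0   [neg-implies-rule on 1]
3. not Box (s implies (p and not s)), w0   [neg-implies-rule on 1]
4. Box (s implies (p and not s)), w1   [Dia-rule on 2: fresh world w1, w0Rw1]
5. s implies (p and not s), w1   [Box-rule on 4 via w1Rw1]
6. p and not s, w1   [implies-rule on 5 (branches; this branch)]
7. p, w1   [and-rule on 6]
8. not s, w1   [and-rule on 6]
9. not (s implies (p and not s)), w2   [neg-Box-rule on 3: fresh world w2, w0Rw2]
10. s, w2   [neg-implies-rule on 9]
11. not (p and not s), w2   [neg-implies-rule on 9]
Accessibility: w0Rw0, w0Rw1, w0Rw2, w1Rw1, w2Rw2
Complete open branch: countermodel on an S4-frame, so not valid in S4, nor in K, T (the same frame is also a K-frame and a T-frame).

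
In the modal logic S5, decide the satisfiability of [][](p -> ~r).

Satisfiable (open branch found)

1. [][](p -> ~r), u
2. [](p -> ~r), u   [[]-rule on 1 via uRu]
3. p -> ~r, u   [[]-rule on 2 via uRu]
4. ~r, u   [->-rule on 3 (branches; this branch)]
Accessibility: uRu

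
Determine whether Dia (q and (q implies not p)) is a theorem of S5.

Not valid

Tableau for the negation not Dia (q and (q implies not p)):
1. not Dia (q and (q implies not p)), w0
2. not (q and (q implies not p)), w0
3. not (q implies not p), w0
4. q, w0
5. p, w0
Accessibility: w0Rw0
The negation has an open branch (countermodel exists).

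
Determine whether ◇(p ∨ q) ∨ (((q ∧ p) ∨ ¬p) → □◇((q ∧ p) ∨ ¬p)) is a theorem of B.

Yes, valid

Tableau for the negation ¬(◇(p ∨ q) ∨ (((q ∧ p) ∨ ¬p) → □◇((q ∧ p) ∨ ¬p))):
1. ¬(◇(p ∨ q) ∨ (((q ∧ p) ∨ ¬p) → □◇((q ∧ p) ∨ ¬p))), 0
2. ¬◇(p ∨ q), 0
3. ¬(((q ∧ p) ∨ ¬p) → □◇((q ∧ p) ∨ ¬p)), 0
4. (q ∧ p) ∨ ¬p, 0
5. ¬□◇((q ∧ p) ∨ ¬p), 0
6. ¬(p ∨ q), 0
7. ¬p, 0
8. ¬q, 0
9. ¬◇((q ∧ p) ∨ ¬p), 1
10. ¬(p ∨ q), 1
11. ¬p, 1
12. ¬q, 1
13. ¬((q ∧ p) ∨ ¬p), 0
14. ¬(q ∧ p), 0
15. p, 0
Accessibility: 0R0, 0R1, 1R0, 1R1
Branch closes: p and ¬p both at 0.
All branches of the negation close; one closing branch shown above.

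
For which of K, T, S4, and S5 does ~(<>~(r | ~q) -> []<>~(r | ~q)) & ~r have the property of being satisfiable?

S4-tableau for the formula:
1. ~(<>~(r | ~q) -> []<>~(r | ~q)) & ~r, 0
2. ~(<>~(r | ~q) -> []<>~(r | ~q)), 0   [&-rule on 1]
3. ~r, 0   [&-rule on 1]
4. <>~(r | ~q), 0   [~->-rule on 2]
5. ~[]<>~(r | ~q), 0   [~->-rule on 2]
6. ~(r | ~q), 1   [<>-rule on 4: fresh world 1, 0R1]
7. ~r, 1   [~|-rule on 6]
8. q, 1   [~|-rule on 6]
9. ~<>~(r | ~q), 2   [~[]-rule on 5: fresh world 2, 0R2]
10. r | ~q, 2   [~<>-rule on 9 via 2R2]
11. ~q, 2   [|-rule on 10 (branches; this branch)]
Accessibility: 0R0, 0R1, 0R2, 1R1, 2R2
Complete open branch: satisfiable in S4, hence also in K, T (this S4-model is also a K-model and a T-model).
S5-tableau for the formula:
1. ~(<>~(r | ~q) -> []<>~(r | ~q)) & ~r, 0
2. ~(<>~(r | ~q) -> []<>~(r | ~q)), 0   [&-rule on 1]
3. ~r, 0   [&-rule on 1]
4. <>~(r | ~q), 0   [~->-rule on 2]
5. ~[]<>~(r | ~q), 0   [~->-rule on 2]
6. ~(r | ~q), 1   [<>-rule on 4: fresh world 1, 0R1]
7. ~r, 1   [~|-rule on 6]
8. q, 1   [~|-rule on 6]
9. ~<>~(r | ~q), 2   [~[]-rule on 5: fresh world 2, 0R2]
10. r | ~q, 0   [~<>-rule on 9 via 2R0]
11. r | ~q, 1   [~<>-rule on 9 via 2R1]
12. r | ~q, 2   [~<>-rule on 9 via 2R2]
13. ~q, 0   [|-rule on 10 (branches; this branch)]
14. ~q, 1   [|-rule on 11 (branches; this branch)]
Accessibility: 0R0, 0R1, 0R2, 1R0, 1R1, 1R2, 2R0, 2R1, 2R2
Branch closes: q and ~q both at 1.
Every branch closes (one shown): unsatisfiable in S5.

K, T, S4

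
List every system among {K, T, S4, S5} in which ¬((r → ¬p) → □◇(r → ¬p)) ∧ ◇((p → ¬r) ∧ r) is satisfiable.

K, T, S4

S5-tableau for the formula:
1. ¬((r → ¬p) → □◇(r → ¬p)) ∧ ◇((p → ¬r) ∧ r), u
2. ¬((r → ¬p) → □◇(r → ¬p)), u
3. ◇((p → ¬r) ∧ r), u
4. r → ¬p, u
5. ¬□◇(r → ¬p), u
6. ¬p, u
7. (p → ¬r) ∧ r, v
8. p → ¬r, v
9. r, v
10. ¬p, v
11. ¬◇(r → ¬p), w
12. ¬(r → ¬p), u
13. r, u
14. p, u
Accessibility: uRu, uRv, uRw, vRu, vRv, vRw, wRu, wRv, wRw
Branch closes: p and ¬p both at u.
Every branch closes (one shown): unsatisfiable in S5.
S4-tableau for the formula:
1. ¬((r → ¬p) → □◇(r → ¬p)) ∧ ◇((p → ¬r) ∧ r), u
2. ¬((r → ¬p) → □◇(r → ¬p)), u
3. ◇((p → ¬r) ∧ r), u
4. r → ¬p, u
5. ¬□◇(r → ¬p), u
6. ¬p, u
7. (p → ¬r) ∧ r, v
8. p → ¬r, v
9. r, v
10. ¬p, v
11. ¬◇(r → ¬p), w
12. ¬(r → ¬p), w
13. r, w
14. p, w
Accessibility: uRu, uRv, uRw, vRv, wRw
Complete open branch: satisfiable in S4, hence also in K, T (this S4-model is also a K-model and a T-model).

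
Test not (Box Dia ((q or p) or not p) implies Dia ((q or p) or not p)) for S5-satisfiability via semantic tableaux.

1. not (Box Dia ((q or p) or not p) implies Dia ((q or p) or not p)), w0
2. Box Dia ((q or p) or not p), w0
3. not Dia ((q or p) or not p), w0
4. Dia ((q or p) or not p), w0
5. not ((q or p) or not p), w0
6. not (q or p), w0
7. p, w0
8. not q, w0
9. not p, w0
Accessibility: w0Rw0
Branch closes: p and not p both at w0.
(One branch shown.) All branches close.

No, unsatisfiable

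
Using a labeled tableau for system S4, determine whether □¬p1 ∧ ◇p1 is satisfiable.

1. □¬p1 ∧ ◇p1, 0
2. □¬p1, 0   [∧-rule on 1]
3. ◇p1, 0   [∧-rule on 1]
4. ¬p1, 0   [□-rule on 2 via 0R0]
5. p1, 1   [◇-rule on 3: fresh world 1, 0R1]
6. ¬p1, 1   [□-rule on 2 via 0R1]
Accessibility: 0R0, 0R1, 1R1
Branch closes: p1 and ¬p1 both at 1.
Every branch closes; the branch above is one of them.

Unsatisfiable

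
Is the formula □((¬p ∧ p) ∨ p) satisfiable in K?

1. □((¬p ∧ p) ∨ p), u

Satisfiable (open branch found)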